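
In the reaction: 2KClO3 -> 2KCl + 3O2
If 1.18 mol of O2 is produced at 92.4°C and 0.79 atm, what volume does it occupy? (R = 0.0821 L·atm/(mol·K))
T = 92.4°C + 273.15 = 365.55 K
V = nRT/P = (1.18 × 0.0821 × 365.55) / 0.79
V = 44.83 L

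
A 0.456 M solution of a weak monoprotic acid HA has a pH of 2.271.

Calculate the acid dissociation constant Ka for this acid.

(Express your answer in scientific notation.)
K_a = 6.37e-05

[H⁺] = 10^(−pH) = 10^(−2.271) = 5.358e-03 M. For HA ⇌ H⁺ + A⁻, Ka = x²/(C − x) = (5.358e-03)²/(0.456 − 5.358e-03) = 6.37e-05.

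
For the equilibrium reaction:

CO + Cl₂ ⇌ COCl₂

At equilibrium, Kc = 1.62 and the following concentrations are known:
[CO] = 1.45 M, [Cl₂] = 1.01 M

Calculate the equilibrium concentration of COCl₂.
[COCl₂] = 2.3725 M

Kc = ([COCl₂]) / ([CO] × [Cl₂]) = 1.62
[COCl₂]^1 = Kc · (reactant terms)/(other product terms) = 1.62 · 1.4645 / 1 = 2.3725
[COCl₂] = 2.3725 M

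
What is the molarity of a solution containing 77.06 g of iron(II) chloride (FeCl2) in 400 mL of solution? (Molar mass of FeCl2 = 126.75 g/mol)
Moles of FeCl2 = 77.06 g ÷ 126.75 g/mol = 0.607968 mol
Volume = 400 mL = 0.4 L
Molarity = 0.607968 mol ÷ 0.4 L = 1.52 M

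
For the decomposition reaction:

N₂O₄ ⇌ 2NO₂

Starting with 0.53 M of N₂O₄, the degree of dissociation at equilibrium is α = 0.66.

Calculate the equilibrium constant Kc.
K_c = 2.7161

x = α·[A]₀ = 0.66 × 0.53 = 0.3498 M dissociated.
At eq: [N₂O₄] = 0.53 − 0.3498 = 0.1802 M; [NO₂] = 2x = 0.6996 M.
Kc = [NO₂]²/[N₂O₄] = (0.6996)²/0.1802 = 2.716.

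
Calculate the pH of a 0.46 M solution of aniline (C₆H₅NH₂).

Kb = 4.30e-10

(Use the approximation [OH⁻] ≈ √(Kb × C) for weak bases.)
pH = 9.15

[OH⁻] = √(Kb × C) = √(4.30e-10 × 0.46) = 1.4064e-05. pOH = 4.85, pH = 14 - pOH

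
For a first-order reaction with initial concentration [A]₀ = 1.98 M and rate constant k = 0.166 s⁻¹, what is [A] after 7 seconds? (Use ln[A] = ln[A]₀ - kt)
0.6195 M

ln[A] = ln[A]₀ - k·t = ln(1.98) - (0.166)·(7) = 0.6831 - 1.1620 = -0.4789
[A] = e^(-0.4789) = 0.6195 M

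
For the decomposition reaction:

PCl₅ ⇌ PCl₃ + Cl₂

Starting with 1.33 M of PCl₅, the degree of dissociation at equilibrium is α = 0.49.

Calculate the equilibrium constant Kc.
K_c = 0.6261

x = α·[A]₀ = 0.49 × 1.33 = 0.6517 M dissociated.
At eq: [PCl₅] = 1.33 − 0.6517 = 0.6783 M; [PCl₃] = [Cl₂] = x = 0.6517 M.
Kc = [PCl₃][Cl₂]/[PCl₅] = (0.6517)²/0.6783 = 0.6261.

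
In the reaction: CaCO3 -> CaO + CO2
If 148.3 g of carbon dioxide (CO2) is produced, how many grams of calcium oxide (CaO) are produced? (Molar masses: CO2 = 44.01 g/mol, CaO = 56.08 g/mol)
Moles of CO2 = 148.3 g ÷ 44.01 g/mol = 3.36969 mol
Mole ratio: 1 mol CaO / 1 mol CO2
Moles of CaO = 3.36969 × (1/1) = 3.36969 mol
Mass of CaO = 3.36969 mol × 56.08 g/mol = 189 g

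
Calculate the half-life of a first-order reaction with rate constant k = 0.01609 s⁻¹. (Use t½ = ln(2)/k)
43.08 s

t½ = ln(2)/k = 0.6931/0.01609 = 43.08 s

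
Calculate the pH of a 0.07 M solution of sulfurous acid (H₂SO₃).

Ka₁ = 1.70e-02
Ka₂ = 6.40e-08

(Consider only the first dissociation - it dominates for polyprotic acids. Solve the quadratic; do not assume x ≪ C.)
pH = 1.57

x² + Ka₁·x − Ka₁·C = 0 with Ka₁ = 1.70e-02, C = 0.07.
x = (−Ka₁ + √(Ka₁² + 4·Ka₁·C))/2 = 2.7028e-02 M, so pH = 1.57.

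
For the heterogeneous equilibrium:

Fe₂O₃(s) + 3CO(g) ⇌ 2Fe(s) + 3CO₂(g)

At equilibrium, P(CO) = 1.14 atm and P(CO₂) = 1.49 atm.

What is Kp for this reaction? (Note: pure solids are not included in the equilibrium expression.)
K_p = 2.233

Solids (Fe₂O₃, Fe) are excluded.
Kp = P(CO₂)³/P(CO)³ = (1.49)³/(1.14)³ = 3.308/1.482 = 2.233.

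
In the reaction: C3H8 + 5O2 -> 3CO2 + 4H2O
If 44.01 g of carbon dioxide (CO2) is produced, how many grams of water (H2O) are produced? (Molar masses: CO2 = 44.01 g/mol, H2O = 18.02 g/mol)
Moles of CO2 = 44.01 g ÷ 44.01 g/mol = 1 mol
Mole ratio: 4 mol H2O / 3 mol CO2
Moles of H2O = 1 × (4/3) = 1.33333 mol
Mass of H2O = 1.33333 mol × 18.02 g/mol = 24.03 g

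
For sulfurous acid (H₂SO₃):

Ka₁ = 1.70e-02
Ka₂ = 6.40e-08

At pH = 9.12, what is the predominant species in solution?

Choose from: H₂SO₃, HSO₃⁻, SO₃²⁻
SO₃²⁻

pKa1 = 1.77, pKa2 = 7.19. Each pKa is the crossover between adjacent species; pH = 9.12 lies in the region where SO₃²⁻ predominates.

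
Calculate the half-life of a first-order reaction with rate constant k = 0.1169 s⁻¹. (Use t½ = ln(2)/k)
5.93 s

t½ = ln(2)/k = 0.6931/0.1169 = 5.93 s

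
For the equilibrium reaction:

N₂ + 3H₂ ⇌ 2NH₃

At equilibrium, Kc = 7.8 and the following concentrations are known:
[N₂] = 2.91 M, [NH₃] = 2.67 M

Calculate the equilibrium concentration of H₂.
[H₂] = 0.6797 M

Kc = ([NH₃]^2) / ([N₂] × [H₂]^3) = 7.8
[H₂]^3 = (product terms)/(Kc · other reactant terms) = 7.1289 / (7.8 · 2.91) = 0.31408
[H₂] = (0.31408)^(1/3) = 0.6797 M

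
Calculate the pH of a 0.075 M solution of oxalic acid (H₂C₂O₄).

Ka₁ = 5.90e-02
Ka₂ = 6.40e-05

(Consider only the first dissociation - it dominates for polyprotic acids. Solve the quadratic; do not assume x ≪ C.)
pH = 1.36

x² + Ka₁·x − Ka₁·C = 0 with Ka₁ = 5.90e-02, C = 0.075.
x = (−Ka₁ + √(Ka₁² + 4·Ka₁·C))/2 = 4.3268e-02 M, so pH = 1.36.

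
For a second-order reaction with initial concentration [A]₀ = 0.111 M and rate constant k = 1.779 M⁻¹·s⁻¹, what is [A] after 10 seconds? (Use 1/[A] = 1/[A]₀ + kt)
0.0373 M

1/[A] = 1/[A]₀ + k·t = 1/0.111 + (1.779)·(10) = 9.0090 + 17.7900 = 26.7990
[A] = 1/26.7990 = 0.0373 M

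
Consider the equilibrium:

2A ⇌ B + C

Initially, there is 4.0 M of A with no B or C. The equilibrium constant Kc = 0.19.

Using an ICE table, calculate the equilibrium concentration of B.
[B] = 0.931 M

ICE: [A] = 4.0 − 2x, [B] = [C] = x.
Kc = x²/(4.0 − 2x)² = 0.19 ⇒ √Kc = x/(4.0 − 2x).
x = √0.19·4.0/(1 + 2√0.19) = 0.43589·4.0/1.8718 = 0.9315.
[B] = x = 0.931 M.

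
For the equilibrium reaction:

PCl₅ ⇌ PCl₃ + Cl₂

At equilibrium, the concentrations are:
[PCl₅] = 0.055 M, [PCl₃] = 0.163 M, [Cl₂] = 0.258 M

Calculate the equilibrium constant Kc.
K_c = 0.7646

Kc = ([PCl₃] × [Cl₂]) / ([PCl₅])
   = ((0.163)·(0.258)) / ((0.055))
   = 0.042054 / 0.055 = 0.7646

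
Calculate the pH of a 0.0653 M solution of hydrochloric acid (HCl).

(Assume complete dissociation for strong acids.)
pH = 1.19

[H⁺] = 0.0653 M for strong acid. pH = -log[H⁺] = -log(0.0653)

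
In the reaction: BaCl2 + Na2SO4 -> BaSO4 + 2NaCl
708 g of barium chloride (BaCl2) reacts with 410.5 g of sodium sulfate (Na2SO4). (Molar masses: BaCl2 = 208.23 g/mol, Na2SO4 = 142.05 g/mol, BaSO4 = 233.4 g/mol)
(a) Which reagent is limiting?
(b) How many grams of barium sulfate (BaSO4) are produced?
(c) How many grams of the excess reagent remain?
(a) Na2SO4, (b) 674.5 g, (c) 106.3 g

Moles of BaCl2 = 708 g ÷ 208.23 g/mol = 3.40009 mol
Moles of Na2SO4 = 410.5 g ÷ 142.05 g/mol = 2.88983 mol
Moles ÷ coefficient: BaCl2: 3.40009/1 = 3.4, Na2SO4: 2.88983/1 = 2.89
(a) Na2SO4 has the smaller value, so Na2SO4 is the limiting reagent.
(b) Moles of BaSO4 = 2.88983 mol Na2SO4 × (1/1) = 2.88983 mol; mass = 2.88983 mol × 233.4 g/mol = 674.5 g
(c) BaCl2 consumed = 2.88983 × (1/1) = 2.88983 mol; remaining = 3.40009 − 2.88983 = 0.510259 mol; mass = 0.510259 mol × 208.23 g/mol = 106.3 g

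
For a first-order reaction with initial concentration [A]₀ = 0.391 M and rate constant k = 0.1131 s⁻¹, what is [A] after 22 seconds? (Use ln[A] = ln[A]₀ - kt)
0.0325 M

ln[A] = ln[A]₀ - k·t = ln(0.391) - (0.1131)·(22) = -0.9390 - 2.4882 = -3.4272
[A] = e^(-3.4272) = 0.0325 M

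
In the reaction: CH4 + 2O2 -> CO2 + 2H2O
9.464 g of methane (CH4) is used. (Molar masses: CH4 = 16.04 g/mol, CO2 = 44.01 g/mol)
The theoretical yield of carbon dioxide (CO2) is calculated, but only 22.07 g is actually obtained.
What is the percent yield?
Moles of CH4 = 9.464 g ÷ 16.04 g/mol = 0.590025 mol
Mole ratio: 1 mol CO2 / 1 mol CH4
Moles of CO2 = 0.590025 × (1/1) = 0.590025 mol
Theoretical yield = 0.590025 mol × 44.01 g/mol = 25.967 g
Actual yield = 22.07 g
Percent yield = (22.07 / 25.967) × 100% = 85.0%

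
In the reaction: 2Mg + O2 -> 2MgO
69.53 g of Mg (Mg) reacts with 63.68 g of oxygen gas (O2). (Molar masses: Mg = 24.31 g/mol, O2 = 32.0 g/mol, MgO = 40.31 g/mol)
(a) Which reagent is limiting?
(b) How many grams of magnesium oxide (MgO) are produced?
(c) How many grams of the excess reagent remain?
(a) Mg, (b) 115.3 g, (c) 17.92 g

Moles of Mg = 69.53 g ÷ 24.31 g/mol = 2.86014 mol
Moles of O2 = 63.68 g ÷ 32.0 g/mol = 1.99 mol
Moles ÷ coefficient: Mg: 2.86014/2 = 1.43, O2: 1.99/1 = 1.99
(a) Mg has the smaller value, so Mg is the limiting reagent.
(b) Moles of MgO = 2.86014 mol Mg × (2/2) = 2.86014 mol; mass = 2.86014 mol × 40.31 g/mol = 115.3 g
(c) O2 consumed = 2.86014 × (1/2) = 1.43007 mol; remaining = 1.99 − 1.43007 = 0.55993 mol; mass = 0.55993 mol × 32.0 g/mol = 17.92 g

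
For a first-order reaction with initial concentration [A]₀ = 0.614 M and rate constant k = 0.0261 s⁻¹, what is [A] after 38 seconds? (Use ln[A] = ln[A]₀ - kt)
0.2277 M

ln[A] = ln[A]₀ - k·t = ln(0.614) - (0.0261)·(38) = -0.4878 - 0.9918 = -1.4796
[A] = e^(-1.4796) = 0.2277 M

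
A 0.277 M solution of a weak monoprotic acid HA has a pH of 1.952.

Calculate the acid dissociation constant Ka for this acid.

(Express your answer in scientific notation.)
K_a = 4.69e-04

[H⁺] = 10^(−pH) = 10^(−1.952) = 1.117e-02 M. For HA ⇌ H⁺ + A⁻, Ka = x²/(C − x) = (1.117e-02)²/(0.277 − 1.117e-02) = 4.69e-04.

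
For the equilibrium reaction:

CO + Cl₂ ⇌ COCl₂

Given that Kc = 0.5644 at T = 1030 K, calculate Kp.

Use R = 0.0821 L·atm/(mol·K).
K_p = 0.0067

Δn = (moles gaseous products) − (moles gaseous reactants) = -1
T = 1030 K; RT = 0.0821 × 1030 = 84.563
Kp = Kc·(RT)^Δn = 0.5644 × (84.563)^-1 = 0.5644 × 0.0118255 = 0.0067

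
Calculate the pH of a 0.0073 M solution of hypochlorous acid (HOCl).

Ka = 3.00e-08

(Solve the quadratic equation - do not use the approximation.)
pH = 4.83

x² + Ka×x - Ka×C = 0. Using quadratic formula: [H⁺] = 1.4784e-05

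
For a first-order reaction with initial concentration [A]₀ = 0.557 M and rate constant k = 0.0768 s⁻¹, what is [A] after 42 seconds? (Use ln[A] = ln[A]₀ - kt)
0.0221 M

ln[A] = ln[A]₀ - k·t = ln(0.557) - (0.0768)·(42) = -0.5852 - 3.2256 = -3.8108
[A] = e^(-3.8108) = 0.0221 M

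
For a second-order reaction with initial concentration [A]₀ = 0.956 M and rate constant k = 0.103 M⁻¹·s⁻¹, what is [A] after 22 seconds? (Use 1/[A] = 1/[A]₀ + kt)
0.3019 M

1/[A] = 1/[A]₀ + k·t = 1/0.956 + (0.103)·(22) = 1.0460 + 2.2660 = 3.3120
[A] = 1/3.3120 = 0.3019 M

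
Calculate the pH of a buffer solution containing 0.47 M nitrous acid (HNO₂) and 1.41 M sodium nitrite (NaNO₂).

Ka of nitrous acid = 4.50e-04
pH = 3.82

pKa = -log(4.50e-04) = 3.35. pH = pKa + log([A⁻]/[HA]) = 3.35 + log(1.41/0.47)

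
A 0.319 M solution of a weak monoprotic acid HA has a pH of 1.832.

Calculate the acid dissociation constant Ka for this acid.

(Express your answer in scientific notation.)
K_a = 7.12e-04

[H⁺] = 10^(−pH) = 10^(−1.832) = 1.472e-02 M. For HA ⇌ H⁺ + A⁻, Ka = x²/(C − x) = (1.472e-02)²/(0.319 − 1.472e-02) = 7.12e-04.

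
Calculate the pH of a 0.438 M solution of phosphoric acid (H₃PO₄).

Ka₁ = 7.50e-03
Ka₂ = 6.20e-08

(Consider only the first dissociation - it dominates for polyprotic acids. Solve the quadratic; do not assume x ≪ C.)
pH = 1.27

x² + Ka₁·x − Ka₁·C = 0 with Ka₁ = 7.50e-03, C = 0.438.
x = (−Ka₁ + √(Ka₁² + 4·Ka₁·C))/2 = 5.3687e-02 M, so pH = 1.27.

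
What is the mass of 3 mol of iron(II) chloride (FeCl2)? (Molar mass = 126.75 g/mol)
Mass = 3 mol × 126.75 g/mol = 380.2 g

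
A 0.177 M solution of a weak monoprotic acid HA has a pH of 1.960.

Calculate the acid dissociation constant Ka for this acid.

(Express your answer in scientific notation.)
K_a = 7.24e-04

[H⁺] = 10^(−pH) = 10^(−1.960) = 1.096e-02 M. For HA ⇌ H⁺ + A⁻, Ka = x²/(C − x) = (1.096e-02)²/(0.177 − 1.096e-02) = 7.24e-04.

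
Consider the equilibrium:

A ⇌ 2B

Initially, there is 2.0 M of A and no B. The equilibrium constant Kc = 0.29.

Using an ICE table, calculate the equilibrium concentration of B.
[B] = 0.693 M

ICE: [A] = 2.0 − x, [B] = 2x.
Kc = (2x)²/(2.0 − x) = 0.29 ⇒ 4x² + 0.29x − 0.58 = 0.
x = (−0.29 + √(0.29² + 4·4·0.58))/(2·4) = (−0.29 + √9.3641)/8 = 0.34626.
[B] = 2x = 0.693 M.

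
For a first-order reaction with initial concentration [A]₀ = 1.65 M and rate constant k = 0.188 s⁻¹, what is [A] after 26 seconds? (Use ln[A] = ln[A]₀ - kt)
0.0124 M

ln[A] = ln[A]₀ - k·t = ln(1.65) - (0.188)·(26) = 0.5008 - 4.8880 = -4.3872
[A] = e^(-4.3872) = 0.0124 M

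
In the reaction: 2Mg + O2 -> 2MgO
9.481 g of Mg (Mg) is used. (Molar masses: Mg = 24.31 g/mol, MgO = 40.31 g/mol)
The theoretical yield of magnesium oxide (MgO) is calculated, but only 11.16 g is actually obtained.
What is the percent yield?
Moles of Mg = 9.481 g ÷ 24.31 g/mol = 0.390004 mol
Mole ratio: 2 mol MgO / 2 mol Mg
Moles of MgO = 0.390004 × (2/2) = 0.390004 mol
Theoretical yield = 0.390004 mol × 40.31 g/mol = 15.721 g
Actual yield = 11.16 g
Percent yield = (11.16 / 15.721) × 100% = 71.0%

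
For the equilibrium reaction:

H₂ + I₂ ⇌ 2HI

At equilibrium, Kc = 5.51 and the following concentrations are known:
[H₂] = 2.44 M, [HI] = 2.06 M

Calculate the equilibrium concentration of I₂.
[I₂] = 0.3156 M

Kc = ([HI]^2) / ([H₂] × [I₂]) = 5.51
[I₂]^1 = (product terms)/(Kc · other reactant terms) = 4.2436 / (5.51 · 2.44) = 0.31564
[I₂] = 0.3156 M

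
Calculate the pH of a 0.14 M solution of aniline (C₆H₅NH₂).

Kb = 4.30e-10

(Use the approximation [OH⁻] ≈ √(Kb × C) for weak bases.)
pH = 8.89

[OH⁻] = √(Kb × C) = √(4.30e-10 × 0.14) = 7.7589e-06. pOH = 5.11, pH = 14 - pOH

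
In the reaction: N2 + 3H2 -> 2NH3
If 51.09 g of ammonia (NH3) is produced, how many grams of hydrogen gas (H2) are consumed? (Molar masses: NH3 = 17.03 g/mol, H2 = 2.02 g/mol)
Moles of NH3 = 51.09 g ÷ 17.03 g/mol = 3 mol
Mole ratio: 3 mol H2 / 2 mol NH3
Moles of H2 = 3 × (3/2) = 4.5 mol
Mass of H2 = 4.5 mol × 2.02 g/mol = 9.09 g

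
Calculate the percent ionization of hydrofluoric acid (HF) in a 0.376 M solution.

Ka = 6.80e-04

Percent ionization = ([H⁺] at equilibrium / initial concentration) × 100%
Percent ionization = 4.16%

Let x = [H⁺]. Ka = x²/(C - x) ⇒ x² + (6.80e-04)x - (6.80e-04)(0.376) = 0. x = 1.5654e-02. Percent = (1.5654e-02/0.376) × 100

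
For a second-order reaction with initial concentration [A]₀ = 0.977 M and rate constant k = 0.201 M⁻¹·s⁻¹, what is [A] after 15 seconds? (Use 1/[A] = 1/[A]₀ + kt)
0.2476 M

1/[A] = 1/[A]₀ + k·t = 1/0.977 + (0.201)·(15) = 1.0235 + 3.0150 = 4.0385
[A] = 1/4.0385 = 0.2476 M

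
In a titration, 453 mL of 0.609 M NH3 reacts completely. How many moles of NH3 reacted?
Moles = Molarity × Volume (L)
Moles = 0.609 M × 0.453 L = 0.2759 mol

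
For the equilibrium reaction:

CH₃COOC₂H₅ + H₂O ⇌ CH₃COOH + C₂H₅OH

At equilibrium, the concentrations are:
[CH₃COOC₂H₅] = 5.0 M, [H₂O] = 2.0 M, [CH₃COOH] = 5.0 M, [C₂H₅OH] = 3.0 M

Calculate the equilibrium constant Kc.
K_c = 1.5000

Kc = ([CH₃COOH] × [C₂H₅OH]) / ([CH₃COOC₂H₅] × [H₂O])
   = ((5.0)·(3.0)) / ((5.0)·(2.0))
   = 15 / 10 = 1.5000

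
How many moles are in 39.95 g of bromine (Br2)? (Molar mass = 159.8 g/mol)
Moles = 39.95 g ÷ 159.8 g/mol = 0.25 mol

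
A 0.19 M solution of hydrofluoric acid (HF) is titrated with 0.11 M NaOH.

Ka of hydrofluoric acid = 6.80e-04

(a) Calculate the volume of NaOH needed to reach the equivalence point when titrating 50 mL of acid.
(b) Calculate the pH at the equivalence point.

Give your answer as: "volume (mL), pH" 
V = 86.4 mL, pH = 8.01

(a) At equivalence: moles acid = moles base.
moles acid = 0.19 × 0.05 = 0.0095 mol; V_NaOH = 0.0095/0.11 = 0.08636 L = 86.4 mL.
(b) At equivalence, all acid → conjugate base A⁻ at [A⁻] = 0.0095/0.1364 = 0.06967 M.
Kb = Kw/Ka = 1.0e-14/6.80e-04 = 1.471e-11; [OH⁻] = √(Kb·[A⁻]) = 1.012e-06; pOH = 5.99; pH = 14 − pOH = 8.01.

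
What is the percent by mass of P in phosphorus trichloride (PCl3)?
Mass of P in formula = 30.97 × 1 = 30.97 g/mol
Molar mass = 137.32 g/mol
% P = (30.97/137.32) × 100% = 22.55%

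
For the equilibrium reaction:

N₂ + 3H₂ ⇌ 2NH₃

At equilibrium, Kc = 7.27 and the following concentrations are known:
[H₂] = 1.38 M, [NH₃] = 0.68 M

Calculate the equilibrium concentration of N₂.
[N₂] = 0.0242 M

Kc = ([NH₃]^2) / ([N₂] × [H₂]^3) = 7.27
[N₂]^1 = (product terms)/(Kc · other reactant terms) = 0.4624 / (7.27 · 2.6281) = 0.024202
[N₂] = 0.0242 M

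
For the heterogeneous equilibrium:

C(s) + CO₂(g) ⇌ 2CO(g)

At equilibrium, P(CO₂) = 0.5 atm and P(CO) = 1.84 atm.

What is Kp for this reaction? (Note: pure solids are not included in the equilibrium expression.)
K_p = 6.771

Solid C is excluded.
Kp = P(CO)²/P(CO₂) = (1.84)²/0.5 = 3.386/0.5 = 6.771.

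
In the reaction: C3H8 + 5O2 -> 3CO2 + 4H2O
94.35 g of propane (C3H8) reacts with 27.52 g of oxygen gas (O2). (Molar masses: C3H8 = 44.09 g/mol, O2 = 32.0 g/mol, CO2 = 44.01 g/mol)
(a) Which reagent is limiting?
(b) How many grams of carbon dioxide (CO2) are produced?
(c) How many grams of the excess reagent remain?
(a) O2, (b) 22.71 g, (c) 86.77 g

Moles of C3H8 = 94.35 g ÷ 44.09 g/mol = 2.13994 mol
Moles of O2 = 27.52 g ÷ 32.0 g/mol = 0.86 mol
Moles ÷ coefficient: C3H8: 2.13994/1 = 2.14, O2: 0.86/5 = 0.172
(a) O2 has the smaller value, so O2 is the limiting reagent.
(b) Moles of CO2 = 0.86 mol O2 × (3/5) = 0.516 mol; mass = 0.516 mol × 44.01 g/mol = 22.71 g
(c) C3H8 consumed = 0.86 × (1/5) = 0.172 mol; remaining = 2.13994 − 0.172 = 1.96794 mol; mass = 1.96794 mol × 44.09 g/mol = 86.77 g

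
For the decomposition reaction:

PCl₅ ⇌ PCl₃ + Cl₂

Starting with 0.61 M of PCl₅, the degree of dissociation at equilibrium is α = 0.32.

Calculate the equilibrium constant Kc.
K_c = 0.0919

x = α·[A]₀ = 0.32 × 0.61 = 0.1952 M dissociated.
At eq: [PCl₅] = 0.61 − 0.1952 = 0.4148 M; [PCl₃] = [Cl₂] = x = 0.1952 M.
Kc = [PCl₃][Cl₂]/[PCl₅] = (0.1952)²/0.4148 = 0.09186.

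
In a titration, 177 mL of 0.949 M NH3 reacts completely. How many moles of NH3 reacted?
Moles = Molarity × Volume (L)
Moles = 0.949 M × 0.177 L = 0.168 mol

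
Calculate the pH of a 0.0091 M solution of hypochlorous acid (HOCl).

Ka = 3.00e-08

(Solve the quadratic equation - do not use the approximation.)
pH = 4.78

x² + Ka×x - Ka×C = 0. Using quadratic formula: [H⁺] = 1.6508e-05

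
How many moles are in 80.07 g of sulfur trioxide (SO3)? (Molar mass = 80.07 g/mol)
Moles = 80.07 g ÷ 80.07 g/mol = 1 mol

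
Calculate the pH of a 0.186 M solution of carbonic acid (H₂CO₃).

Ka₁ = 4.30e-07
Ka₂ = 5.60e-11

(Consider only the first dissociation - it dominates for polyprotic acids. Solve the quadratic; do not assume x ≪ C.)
pH = 3.55

x² + Ka₁·x − Ka₁·C = 0 with Ka₁ = 4.30e-07, C = 0.186.
x = (−Ka₁ + √(Ka₁² + 4·Ka₁·C))/2 = 2.8259e-04 M, so pH = 3.55.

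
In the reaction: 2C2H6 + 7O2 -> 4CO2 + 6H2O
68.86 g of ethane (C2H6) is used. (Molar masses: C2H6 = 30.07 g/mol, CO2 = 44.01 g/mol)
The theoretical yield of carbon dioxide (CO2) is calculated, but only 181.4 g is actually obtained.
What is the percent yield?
Moles of C2H6 = 68.86 g ÷ 30.07 g/mol = 2.28999 mol
Mole ratio: 4 mol CO2 / 2 mol C2H6
Moles of CO2 = 2.28999 × (4/2) = 4.57998 mol
Theoretical yield = 4.57998 mol × 44.01 g/mol = 201.56 g
Actual yield = 181.4 g
Percent yield = (181.4 / 201.56) × 100% = 90.0%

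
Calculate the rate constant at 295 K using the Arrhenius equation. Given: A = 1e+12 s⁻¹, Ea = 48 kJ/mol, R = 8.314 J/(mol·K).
3.17e+03 s⁻¹

k = A·exp(-Ea/(R·T)) = 1e+12·exp(-48000/(8.314·295)) = 1e+12·exp(-19.5708) = 1e+12·3.1659e-09 = 3.17e+03 s⁻¹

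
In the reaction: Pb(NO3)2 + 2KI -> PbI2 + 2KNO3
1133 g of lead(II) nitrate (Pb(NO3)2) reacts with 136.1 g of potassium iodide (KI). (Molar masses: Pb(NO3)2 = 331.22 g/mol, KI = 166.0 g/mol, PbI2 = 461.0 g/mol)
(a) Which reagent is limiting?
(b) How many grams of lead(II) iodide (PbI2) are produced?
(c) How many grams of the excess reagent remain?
(a) KI, (b) 189 g, (c) 997.2 g

Moles of Pb(NO3)2 = 1133 g ÷ 331.22 g/mol = 3.42069 mol
Moles of KI = 136.1 g ÷ 166.0 g/mol = 0.81988 mol
Moles ÷ coefficient: Pb(NO3)2: 3.42069/1 = 3.421, KI: 0.81988/2 = 0.4099
(a) KI has the smaller value, so KI is the limiting reagent.
(b) Moles of PbI2 = 0.81988 mol KI × (1/2) = 0.40994 mol; mass = 0.40994 mol × 461.0 g/mol = 189 g
(c) Pb(NO3)2 consumed = 0.81988 × (1/2) = 0.40994 mol; remaining = 3.42069 − 0.40994 = 3.01075 mol; mass = 3.01075 mol × 331.22 g/mol = 997.2 g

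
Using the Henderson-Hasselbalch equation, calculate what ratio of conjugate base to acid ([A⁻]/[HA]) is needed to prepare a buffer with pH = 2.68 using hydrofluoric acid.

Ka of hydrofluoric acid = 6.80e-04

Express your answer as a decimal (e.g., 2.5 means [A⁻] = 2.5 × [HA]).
[A⁻]/[HA] = 0.325

pKa = −log(6.80e-04) = 3.1675. pH = pKa + log([A⁻]/[HA]). 2.68 = 3.1675 + log(ratio). log(ratio) = 2.68 − 3.1675 = -0.4875. ratio = 10^(-0.4875) = 0.325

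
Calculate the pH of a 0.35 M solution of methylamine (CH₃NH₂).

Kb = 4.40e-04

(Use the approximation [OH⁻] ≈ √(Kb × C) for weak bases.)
pH = 12.09

[OH⁻] = √(Kb × C) = √(4.40e-04 × 0.35) = 1.2410e-02. pOH = 1.91, pH = 14 - pOH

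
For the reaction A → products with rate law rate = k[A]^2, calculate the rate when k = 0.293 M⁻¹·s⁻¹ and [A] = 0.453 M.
0.06013 M/s

rate = k·[A]^2 = 0.293·(0.453)^2 = 0.293·0.205209 = 0.06013 M/s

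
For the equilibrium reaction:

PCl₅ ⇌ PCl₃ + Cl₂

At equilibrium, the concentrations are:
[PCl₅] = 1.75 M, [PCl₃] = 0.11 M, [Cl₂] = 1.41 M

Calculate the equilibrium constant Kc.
K_c = 0.0886

Kc = ([PCl₃] × [Cl₂]) / ([PCl₅])
   = ((0.11)·(1.41)) / ((1.75))
   = 0.1551 / 1.75 = 0.0886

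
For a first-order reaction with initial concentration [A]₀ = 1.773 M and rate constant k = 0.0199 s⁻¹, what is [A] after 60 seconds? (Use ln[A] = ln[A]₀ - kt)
0.5372 M

ln[A] = ln[A]₀ - k·t = ln(1.773) - (0.0199)·(60) = 0.5727 - 1.1940 = -0.6213
[A] = e^(-0.6213) = 0.5372 M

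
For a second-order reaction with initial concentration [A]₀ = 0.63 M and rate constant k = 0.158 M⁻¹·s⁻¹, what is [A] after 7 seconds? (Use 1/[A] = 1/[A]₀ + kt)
0.3713 M

1/[A] = 1/[A]₀ + k·t = 1/0.63 + (0.158)·(7) = 1.5873 + 1.1060 = 2.6933
[A] = 1/2.6933 = 0.3713 M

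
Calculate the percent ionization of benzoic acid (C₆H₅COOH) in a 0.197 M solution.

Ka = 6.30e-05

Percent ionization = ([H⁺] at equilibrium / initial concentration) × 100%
Percent ionization = 1.77%

Let x = [H⁺]. Ka = x²/(C - x) ⇒ x² + (6.30e-05)x - (6.30e-05)(0.197) = 0. x = 3.4916e-03. Percent = (3.4916e-03/0.197) × 100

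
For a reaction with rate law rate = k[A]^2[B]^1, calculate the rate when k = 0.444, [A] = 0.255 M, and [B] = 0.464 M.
0.0134 M/s

rate = k·[A]^2·[B]^1 = 0.444·(0.255)^2·(0.464)^1 = 0.444·0.065025·0.464 = 0.0134 M/s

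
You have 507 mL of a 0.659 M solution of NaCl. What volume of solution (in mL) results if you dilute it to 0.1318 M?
Using M₁V₁ = M₂V₂:
0.659 × 507 = 0.1318 × V₂
V₂ = (0.659 × 507) / 0.1318 = 2535 mL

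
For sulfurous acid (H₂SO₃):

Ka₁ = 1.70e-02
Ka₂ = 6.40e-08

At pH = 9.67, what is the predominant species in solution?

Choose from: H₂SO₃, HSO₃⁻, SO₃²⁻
SO₃²⁻

pKa1 = 1.77, pKa2 = 7.19. Each pKa is the crossover between adjacent species; pH = 9.67 lies in the region where SO₃²⁻ predominates.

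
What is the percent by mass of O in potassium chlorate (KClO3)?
Mass of O in formula = 16.0 × 3 = 48 g/mol
Molar mass = 122.55 g/mol
% O = (48/122.55) × 100% = 39.17%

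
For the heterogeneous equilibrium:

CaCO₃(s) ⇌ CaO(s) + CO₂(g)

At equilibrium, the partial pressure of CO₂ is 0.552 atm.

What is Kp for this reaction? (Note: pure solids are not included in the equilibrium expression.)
K_p = 0.552

Solids (CaCO₃, CaO) have activity 1 and are excluded.
Kp = P(CO₂) = 0.552.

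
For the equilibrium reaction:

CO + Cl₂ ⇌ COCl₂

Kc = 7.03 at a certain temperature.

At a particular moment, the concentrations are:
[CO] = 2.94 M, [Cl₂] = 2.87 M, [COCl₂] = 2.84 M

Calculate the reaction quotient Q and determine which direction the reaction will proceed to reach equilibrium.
Q = 0.337, Q < K, reaction proceeds forward (toward products)

Q = ([COCl₂]) / ([CO] × [Cl₂])
  = ((2.84)) / ((2.94)·(2.87)) = 2.84/8.4378 = 0.3366
Since Q = 0.3366 < Kc = 7.03, the reaction proceeds forward (toward products) to reach equilibrium.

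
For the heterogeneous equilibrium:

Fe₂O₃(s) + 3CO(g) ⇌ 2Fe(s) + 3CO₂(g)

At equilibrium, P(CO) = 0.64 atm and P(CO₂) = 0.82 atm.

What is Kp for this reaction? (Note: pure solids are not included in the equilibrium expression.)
K_p = 2.103

Solids (Fe₂O₃, Fe) are excluded.
Kp = P(CO₂)³/P(CO)³ = (0.82)³/(0.64)³ = 0.5514/0.2621 = 2.103.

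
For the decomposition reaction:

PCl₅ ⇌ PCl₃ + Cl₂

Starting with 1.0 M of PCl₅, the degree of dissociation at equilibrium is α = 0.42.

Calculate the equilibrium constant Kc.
K_c = 0.3041

x = α·[A]₀ = 0.42 × 1.0 = 0.42 M dissociated.
At eq: [PCl₅] = 1.0 − 0.42 = 0.58 M; [PCl₃] = [Cl₂] = x = 0.42 M.
Kc = [PCl₃][Cl₂]/[PCl₅] = (0.42)²/0.58 = 0.3041.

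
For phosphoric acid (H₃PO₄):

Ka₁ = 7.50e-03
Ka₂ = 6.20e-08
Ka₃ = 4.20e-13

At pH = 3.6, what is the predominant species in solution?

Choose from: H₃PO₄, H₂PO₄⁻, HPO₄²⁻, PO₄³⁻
H₂PO₄⁻

pKa1 = 2.12, pKa2 = 7.21, pKa3 = 12.38. Each pKa is the crossover between adjacent species; pH = 3.6 lies in the region where H₂PO₄⁻ predominates.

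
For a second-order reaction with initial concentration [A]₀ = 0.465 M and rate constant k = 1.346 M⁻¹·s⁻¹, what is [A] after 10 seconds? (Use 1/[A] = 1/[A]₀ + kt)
0.0641 M

1/[A] = 1/[A]₀ + k·t = 1/0.465 + (1.346)·(10) = 2.1505 + 13.4600 = 15.6105
[A] = 1/15.6105 = 0.0641 M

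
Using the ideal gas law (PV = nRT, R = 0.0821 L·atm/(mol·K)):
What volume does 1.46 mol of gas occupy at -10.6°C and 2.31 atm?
T = -10.6°C + 273.15 = 262.55 K
V = nRT/P = (1.46 × 0.0821 × 262.55) / 2.31
V = 13.62 L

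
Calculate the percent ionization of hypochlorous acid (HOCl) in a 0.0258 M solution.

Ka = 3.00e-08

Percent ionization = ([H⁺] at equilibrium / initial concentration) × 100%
Percent ionization = 0.108%

Let x = [H⁺]. Ka = x²/(C - x) ⇒ x² + (3.00e-08)x - (3.00e-08)(0.0258) = 0. x = 2.7806e-05. Percent = (2.7806e-05/0.0258) × 100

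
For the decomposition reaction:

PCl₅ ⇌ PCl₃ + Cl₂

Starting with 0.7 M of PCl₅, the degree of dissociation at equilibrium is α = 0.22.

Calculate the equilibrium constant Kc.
K_c = 0.0434

x = α·[A]₀ = 0.22 × 0.7 = 0.154 M dissociated.
At eq: [PCl₅] = 0.7 − 0.154 = 0.546 M; [PCl₃] = [Cl₂] = x = 0.154 M.
Kc = [PCl₃][Cl₂]/[PCl₅] = (0.154)²/0.546 = 0.04344.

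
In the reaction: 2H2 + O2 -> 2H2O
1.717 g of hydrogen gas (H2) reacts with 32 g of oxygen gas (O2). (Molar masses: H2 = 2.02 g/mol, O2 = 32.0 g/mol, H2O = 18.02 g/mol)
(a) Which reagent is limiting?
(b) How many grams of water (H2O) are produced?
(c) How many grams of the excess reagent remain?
(a) H2, (b) 15.32 g, (c) 18.4 g

Moles of H2 = 1.717 g ÷ 2.02 g/mol = 0.85 mol
Moles of O2 = 32 g ÷ 32.0 g/mol = 1 mol
Moles ÷ coefficient: H2: 0.85/2 = 0.425, O2: 1/1 = 1
(a) H2 has the smaller value, so H2 is the limiting reagent.
(b) Moles of H2O = 0.85 mol H2 × (2/2) = 0.85 mol; mass = 0.85 mol × 18.02 g/mol = 15.32 g
(c) O2 consumed = 0.85 × (1/2) = 0.425 mol; remaining = 1 − 0.425 = 0.575 mol; mass = 0.575 mol × 32.0 g/mol = 18.4 g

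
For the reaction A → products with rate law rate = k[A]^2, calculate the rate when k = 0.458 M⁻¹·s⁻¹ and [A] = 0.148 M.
0.01003 M/s

rate = k·[A]^2 = 0.458·(0.148)^2 = 0.458·0.021904 = 0.01003 M/s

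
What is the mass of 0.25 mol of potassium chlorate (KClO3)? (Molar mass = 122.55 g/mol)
Mass = 0.25 mol × 122.55 g/mol = 30.64 g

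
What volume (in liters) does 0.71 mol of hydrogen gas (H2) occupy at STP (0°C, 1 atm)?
At STP, 1 mol of gas occupies 22.4 L
Volume = 0.71 mol × 22.4 L/mol = 15.90 L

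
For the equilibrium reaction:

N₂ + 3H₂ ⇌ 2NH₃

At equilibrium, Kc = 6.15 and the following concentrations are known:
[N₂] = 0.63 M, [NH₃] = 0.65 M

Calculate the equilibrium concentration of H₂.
[H₂] = 0.4778 M

Kc = ([NH₃]^2) / ([N₂] × [H₂]^3) = 6.15
[H₂]^3 = (product terms)/(Kc · other reactant terms) = 0.4225 / (6.15 · 0.63) = 0.10905
[H₂] = (0.10905)^(1/3) = 0.4778 M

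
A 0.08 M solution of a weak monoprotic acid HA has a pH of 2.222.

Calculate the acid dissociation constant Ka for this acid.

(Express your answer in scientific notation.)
K_a = 4.86e-04

[H⁺] = 10^(−pH) = 10^(−2.222) = 5.998e-03 M. For HA ⇌ H⁺ + A⁻, Ka = x²/(C − x) = (5.998e-03)²/(0.08 − 5.998e-03) = 4.86e-04.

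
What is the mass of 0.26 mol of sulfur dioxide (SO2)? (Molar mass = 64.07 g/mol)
Mass = 0.26 mol × 64.07 g/mol = 16.66 g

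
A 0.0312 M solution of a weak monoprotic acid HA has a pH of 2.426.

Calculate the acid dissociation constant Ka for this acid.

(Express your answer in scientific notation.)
K_a = 5.12e-04

[H⁺] = 10^(−pH) = 10^(−2.426) = 3.750e-03 M. For HA ⇌ H⁺ + A⁻, Ka = x²/(C − x) = (3.750e-03)²/(0.0312 − 3.750e-03) = 5.12e-04.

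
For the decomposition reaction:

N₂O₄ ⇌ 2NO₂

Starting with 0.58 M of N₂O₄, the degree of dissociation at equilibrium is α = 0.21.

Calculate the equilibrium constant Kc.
K_c = 0.1295

x = α·[A]₀ = 0.21 × 0.58 = 0.1218 M dissociated.
At eq: [N₂O₄] = 0.58 − 0.1218 = 0.4582 M; [NO₂] = 2x = 0.2436 M.
Kc = [NO₂]²/[N₂O₄] = (0.2436)²/0.4582 = 0.1295.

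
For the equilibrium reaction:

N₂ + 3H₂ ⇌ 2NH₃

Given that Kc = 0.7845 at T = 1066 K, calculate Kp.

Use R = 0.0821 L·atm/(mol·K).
K_p = 1.02e-04

Δn = (moles gaseous products) − (moles gaseous reactants) = -2
T = 1066 K; RT = 0.0821 × 1066 = 87.5186
Kp = Kc·(RT)^Δn = 0.7845 × (87.5186)^-2 = 0.7845 × 0.000130557 = 1.02e-04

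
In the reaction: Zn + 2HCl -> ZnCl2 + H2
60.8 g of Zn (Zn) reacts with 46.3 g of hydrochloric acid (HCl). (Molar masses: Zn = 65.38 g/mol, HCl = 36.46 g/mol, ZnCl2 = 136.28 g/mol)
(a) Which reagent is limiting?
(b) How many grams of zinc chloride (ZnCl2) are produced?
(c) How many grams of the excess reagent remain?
(a) HCl, (b) 86.53 g, (c) 19.29 g

Moles of Zn = 60.8 g ÷ 65.38 g/mol = 0.929948 mol
Moles of HCl = 46.3 g ÷ 36.46 g/mol = 1.26988 mol
Moles ÷ coefficient: Zn: 0.929948/1 = 0.9299, HCl: 1.26988/2 = 0.6349
(a) HCl has the smaller value, so HCl is the limiting reagent.
(b) Moles of ZnCl2 = 1.26988 mol HCl × (1/2) = 0.634942 mol; mass = 0.634942 mol × 136.28 g/mol = 86.53 g
(c) Zn consumed = 1.26988 × (1/2) = 0.634942 mol; remaining = 0.929948 − 0.634942 = 0.295006 mol; mass = 0.295006 mol × 65.38 g/mol = 19.29 g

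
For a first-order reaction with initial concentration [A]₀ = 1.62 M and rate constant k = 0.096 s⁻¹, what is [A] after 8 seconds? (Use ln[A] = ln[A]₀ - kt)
0.7516 M

ln[A] = ln[A]₀ - k·t = ln(1.62) - (0.096)·(8) = 0.4824 - 0.7680 = -0.2856
[A] = e^(-0.2856) = 0.7516 M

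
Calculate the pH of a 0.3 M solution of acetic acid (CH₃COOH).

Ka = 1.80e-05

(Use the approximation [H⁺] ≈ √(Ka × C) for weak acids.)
pH = 2.63

[H⁺] = √(Ka × C) = √(1.80e-05 × 0.3) = 2.3238e-03. pH = -log(2.3238e-03)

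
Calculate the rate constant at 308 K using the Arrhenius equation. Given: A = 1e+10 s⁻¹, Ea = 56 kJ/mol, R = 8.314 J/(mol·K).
3.18e+00 s⁻¹

k = A·exp(-Ea/(R·T)) = 1e+10·exp(-56000/(8.314·308)) = 1e+10·exp(-21.8689) = 1e+10·3.1802e-10 = 3.18e+00 s⁻¹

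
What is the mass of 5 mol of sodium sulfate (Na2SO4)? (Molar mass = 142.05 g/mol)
Mass = 5 mol × 142.05 g/mol = 710.2 g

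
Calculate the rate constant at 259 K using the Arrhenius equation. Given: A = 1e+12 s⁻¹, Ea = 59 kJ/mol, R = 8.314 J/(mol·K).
1.26e+00 s⁻¹

k = A·exp(-Ea/(R·T)) = 1e+12·exp(-59000/(8.314·259)) = 1e+12·exp(-27.3995) = 1e+12·1.2605e-12 = 1.26e+00 s⁻¹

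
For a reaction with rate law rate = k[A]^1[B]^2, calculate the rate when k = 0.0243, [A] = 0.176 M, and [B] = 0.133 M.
7.565e-05 M/s

rate = k·[A]^1·[B]^2 = 0.0243·(0.176)^1·(0.133)^2 = 0.0243·0.176·0.017689 = 7.565e-05 M/s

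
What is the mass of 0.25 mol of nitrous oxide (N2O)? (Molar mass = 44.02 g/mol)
Mass = 0.25 mol × 44.02 g/mol = 11.01 g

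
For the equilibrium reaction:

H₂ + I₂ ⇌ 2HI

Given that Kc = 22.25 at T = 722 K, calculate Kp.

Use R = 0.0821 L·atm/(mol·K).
K_p = 22.2500

Δn = (moles gaseous products) − (moles gaseous reactants) = 0
T = 722 K; RT = 0.0821 × 722 = 59.2762
Kp = Kc·(RT)^Δn = 22.25 × (59.2762)^0 = 22.25 × 1 = 22.2500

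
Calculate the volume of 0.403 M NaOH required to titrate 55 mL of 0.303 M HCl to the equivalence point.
V_{base} = 41.4 mL

At equivalence: moles acid = moles base.
moles HCl = 0.303 M × 0.055 L = 0.016665 mol
V_NaOH = 0.016665 mol ÷ 0.403 M = 0.04135 L = 41.4 mL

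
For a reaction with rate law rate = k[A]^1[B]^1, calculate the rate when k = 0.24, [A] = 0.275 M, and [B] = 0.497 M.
0.0328 M/s

rate = k·[A]^1·[B]^1 = 0.24·(0.275)^1·(0.497)^1 = 0.24·0.275·0.497 = 0.0328 M/s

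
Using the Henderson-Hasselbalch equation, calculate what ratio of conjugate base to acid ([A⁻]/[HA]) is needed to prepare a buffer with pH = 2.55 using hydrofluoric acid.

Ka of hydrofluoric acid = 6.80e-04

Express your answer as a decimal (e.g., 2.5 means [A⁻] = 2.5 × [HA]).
[A⁻]/[HA] = 0.241

pKa = −log(6.80e-04) = 3.1675. pH = pKa + log([A⁻]/[HA]). 2.55 = 3.1675 + log(ratio). log(ratio) = 2.55 − 3.1675 = -0.6175. ratio = 10^(-0.6175) = 0.241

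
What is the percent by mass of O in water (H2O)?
Mass of O in formula = 16.0 × 1 = 16 g/mol
Molar mass = 18.02 g/mol
% O = (16/18.02) × 100% = 88.79%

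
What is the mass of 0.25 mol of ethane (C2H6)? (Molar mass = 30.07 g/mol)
Mass = 0.25 mol × 30.07 g/mol = 7.518 g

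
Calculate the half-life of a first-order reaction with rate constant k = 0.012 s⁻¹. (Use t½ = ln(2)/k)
57.76 s

t½ = ln(2)/k = 0.6931/0.012 = 57.76 s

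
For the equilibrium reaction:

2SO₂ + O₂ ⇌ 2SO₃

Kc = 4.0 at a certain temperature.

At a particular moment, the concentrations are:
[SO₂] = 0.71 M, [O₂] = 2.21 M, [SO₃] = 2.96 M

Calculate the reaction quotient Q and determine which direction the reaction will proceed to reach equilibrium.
Q = 7.865, Q > K, reaction proceeds reverse (toward reactants)

Q = ([SO₃]^2) / ([SO₂]^2 × [O₂])
  = ((2.96)^2) / ((0.71)^2·(2.21)) = 8.7616/1.1141 = 7.865
Since Q = 7.865 > Kc = 4.0, the reaction proceeds reverse (toward reactants) to reach equilibrium.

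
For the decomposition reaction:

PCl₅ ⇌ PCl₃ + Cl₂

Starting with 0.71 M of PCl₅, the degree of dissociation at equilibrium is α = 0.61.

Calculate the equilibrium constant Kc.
K_c = 0.6774

x = α·[A]₀ = 0.61 × 0.71 = 0.4331 M dissociated.
At eq: [PCl₅] = 0.71 − 0.4331 = 0.2769 M; [PCl₃] = [Cl₂] = x = 0.4331 M.
Kc = [PCl₃][Cl₂]/[PCl₅] = (0.4331)²/0.2769 = 0.6774.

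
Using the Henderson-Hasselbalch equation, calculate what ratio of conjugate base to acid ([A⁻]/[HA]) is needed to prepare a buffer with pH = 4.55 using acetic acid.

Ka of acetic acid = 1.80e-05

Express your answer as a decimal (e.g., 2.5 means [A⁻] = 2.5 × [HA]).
[A⁻]/[HA] = 0.639

pKa = −log(1.80e-05) = 4.7447. pH = pKa + log([A⁻]/[HA]). 4.55 = 4.7447 + log(ratio). log(ratio) = 4.55 − 4.7447 = -0.1947. ratio = 10^(-0.1947) = 0.639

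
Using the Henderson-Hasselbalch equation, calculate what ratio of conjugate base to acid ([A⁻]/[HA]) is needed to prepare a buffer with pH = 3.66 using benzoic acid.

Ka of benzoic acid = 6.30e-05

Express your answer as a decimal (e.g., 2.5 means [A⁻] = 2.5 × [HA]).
[A⁻]/[HA] = 0.288

pKa = −log(6.30e-05) = 4.2007. pH = pKa + log([A⁻]/[HA]). 3.66 = 4.2007 + log(ratio). log(ratio) = 3.66 − 4.2007 = -0.5407. ratio = 10^(-0.5407) = 0.288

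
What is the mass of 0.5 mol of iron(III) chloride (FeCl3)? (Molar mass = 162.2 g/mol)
Mass = 0.5 mol × 162.2 g/mol = 81.1 g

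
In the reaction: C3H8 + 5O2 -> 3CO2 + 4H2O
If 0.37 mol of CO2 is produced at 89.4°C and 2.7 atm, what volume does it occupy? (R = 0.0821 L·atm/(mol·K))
T = 89.4°C + 273.15 = 362.55 K
V = nRT/P = (0.37 × 0.0821 × 362.55) / 2.7
V = 4.08 L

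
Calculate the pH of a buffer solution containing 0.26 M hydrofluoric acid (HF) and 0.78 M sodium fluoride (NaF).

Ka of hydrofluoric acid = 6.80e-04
pH = 3.64

pKa = -log(6.80e-04) = 3.17. pH = pKa + log([A⁻]/[HA]) = 3.17 + log(0.78/0.26)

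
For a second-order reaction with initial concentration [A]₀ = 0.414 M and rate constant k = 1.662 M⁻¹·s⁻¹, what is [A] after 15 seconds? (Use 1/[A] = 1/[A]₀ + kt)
0.0366 M

1/[A] = 1/[A]₀ + k·t = 1/0.414 + (1.662)·(15) = 2.4155 + 24.9300 = 27.3455
[A] = 1/27.3455 = 0.0366 M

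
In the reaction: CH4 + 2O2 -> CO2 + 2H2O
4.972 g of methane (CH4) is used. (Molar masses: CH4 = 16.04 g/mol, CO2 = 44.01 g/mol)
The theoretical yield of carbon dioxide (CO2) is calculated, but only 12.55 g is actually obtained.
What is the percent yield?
Moles of CH4 = 4.972 g ÷ 16.04 g/mol = 0.309975 mol
Mole ratio: 1 mol CO2 / 1 mol CH4
Moles of CO2 = 0.309975 × (1/1) = 0.309975 mol
Theoretical yield = 0.309975 mol × 44.01 g/mol = 13.642 g
Actual yield = 12.55 g
Percent yield = (12.55 / 13.642) × 100% = 92.0%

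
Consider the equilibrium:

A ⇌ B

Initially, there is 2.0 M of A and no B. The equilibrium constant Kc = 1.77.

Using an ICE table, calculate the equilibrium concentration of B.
[B] = 1.278 M

ICE: [A] = 2.0 − x, [B] = x.
Kc = x/(2.0 − x) = 1.77 ⇒ x = 1.77·2.0/(1 + 1.77) = 3.54/2.77 = 1.278.
[B] = x = 1.278 M.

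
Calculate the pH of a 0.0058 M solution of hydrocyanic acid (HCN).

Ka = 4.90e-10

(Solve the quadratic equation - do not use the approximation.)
pH = 5.77

x² + Ka×x - Ka×C = 0. Using quadratic formula: [H⁺] = 1.6856e-06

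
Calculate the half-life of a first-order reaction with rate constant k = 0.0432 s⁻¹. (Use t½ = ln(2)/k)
16.05 s

t½ = ln(2)/k = 0.6931/0.0432 = 16.05 s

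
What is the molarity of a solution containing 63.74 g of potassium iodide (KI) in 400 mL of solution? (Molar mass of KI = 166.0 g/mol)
Moles of KI = 63.74 g ÷ 166.0 g/mol = 0.383976 mol
Volume = 400 mL = 0.4 L
Molarity = 0.383976 mol ÷ 0.4 L = 0.9599 M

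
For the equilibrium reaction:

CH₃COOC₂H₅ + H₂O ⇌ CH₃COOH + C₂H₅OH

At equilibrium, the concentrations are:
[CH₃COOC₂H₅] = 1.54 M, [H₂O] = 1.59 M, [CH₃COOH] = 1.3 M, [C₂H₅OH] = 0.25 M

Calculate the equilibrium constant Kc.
K_c = 0.1327

Kc = ([CH₃COOH] × [C₂H₅OH]) / ([CH₃COOC₂H₅] × [H₂O])
   = ((1.3)·(0.25)) / ((1.54)·(1.59))
   = 0.325 / 2.4486 = 0.1327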